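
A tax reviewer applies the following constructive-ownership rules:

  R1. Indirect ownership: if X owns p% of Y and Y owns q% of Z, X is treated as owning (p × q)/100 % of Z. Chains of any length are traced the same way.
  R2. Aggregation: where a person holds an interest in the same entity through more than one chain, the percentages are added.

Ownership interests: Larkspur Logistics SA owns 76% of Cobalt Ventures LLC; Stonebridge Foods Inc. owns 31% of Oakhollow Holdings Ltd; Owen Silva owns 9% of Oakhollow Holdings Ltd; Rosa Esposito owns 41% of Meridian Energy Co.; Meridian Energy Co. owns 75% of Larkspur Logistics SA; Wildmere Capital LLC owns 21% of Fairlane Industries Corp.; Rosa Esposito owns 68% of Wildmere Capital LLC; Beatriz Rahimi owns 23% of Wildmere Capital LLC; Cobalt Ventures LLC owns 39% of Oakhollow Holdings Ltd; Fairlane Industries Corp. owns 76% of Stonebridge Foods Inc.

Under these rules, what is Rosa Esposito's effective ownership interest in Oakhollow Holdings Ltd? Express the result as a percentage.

Chain via Meridian Energy Co. → Larkspur Logistics SA → Cobalt Ventures LLC (R1): 41% × 75% × 76% × 39% = 9.1143% of Oakhollow Holdings Ltd.
Chain via Wildmere Capital LLC → Fairlane Industries Corp. → Stonebridge Foods Inc. (R1): 68% × 21% × 76% × 31% = 3.364368% of Oakhollow Holdings Ltd.
Aggregating (R2): 9.1143% + 3.364368% = 12.478668%.

12.478668%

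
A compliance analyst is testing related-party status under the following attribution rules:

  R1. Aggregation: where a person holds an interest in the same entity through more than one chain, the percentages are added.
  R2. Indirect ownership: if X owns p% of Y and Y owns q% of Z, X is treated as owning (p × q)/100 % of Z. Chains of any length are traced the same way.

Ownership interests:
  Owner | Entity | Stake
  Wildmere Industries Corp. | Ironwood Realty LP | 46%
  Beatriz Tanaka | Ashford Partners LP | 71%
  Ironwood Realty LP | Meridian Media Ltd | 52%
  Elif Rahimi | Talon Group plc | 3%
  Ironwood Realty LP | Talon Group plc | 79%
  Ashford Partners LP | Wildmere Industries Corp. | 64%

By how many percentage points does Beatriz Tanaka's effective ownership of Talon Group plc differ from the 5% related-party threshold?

Chain via Ashford Partners LP → Wildmere Industries Corp. → Ironwood Realty LP (R2): 71% × 64% × 46% × 79% = 16.512896% of Talon Group plc.
16.512896% exceeds the 5% threshold by 11.512896 percentage points.

11.512896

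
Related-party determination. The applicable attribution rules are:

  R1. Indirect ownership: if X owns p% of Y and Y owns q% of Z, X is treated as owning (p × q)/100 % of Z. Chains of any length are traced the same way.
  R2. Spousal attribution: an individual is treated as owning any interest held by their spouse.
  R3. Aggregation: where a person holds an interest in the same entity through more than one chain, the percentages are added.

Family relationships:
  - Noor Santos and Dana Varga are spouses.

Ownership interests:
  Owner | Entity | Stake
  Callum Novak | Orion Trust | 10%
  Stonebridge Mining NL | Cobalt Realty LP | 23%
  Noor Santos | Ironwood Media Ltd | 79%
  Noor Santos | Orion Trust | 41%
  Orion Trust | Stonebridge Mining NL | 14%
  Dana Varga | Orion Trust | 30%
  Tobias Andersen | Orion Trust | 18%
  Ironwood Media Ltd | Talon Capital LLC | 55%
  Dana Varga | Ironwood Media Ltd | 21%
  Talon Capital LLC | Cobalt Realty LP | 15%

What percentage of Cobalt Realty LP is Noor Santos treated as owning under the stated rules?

10.5362%

By spousal attribution (R2), Noor Santos is treated as also owning Dana Varga's interest in Orion Trust, giving 41% + 30% = 71%.
By spousal attribution (R2), Noor Santos is treated as also owning Dana Varga's interest in Ironwood Media Ltd, giving 79% + 21% = 100%.
Chain via Orion Trust → Stonebridge Mining NL (R1): 71% × 14% × 23% = 2.2862% of Cobalt Realty LP.
Chain via Ironwood Media Ltd → Talon Capital LLC (R1): 100% × 55% × 15% = 8.25% of Cobalt Realty LP.
Aggregating (R3): 2.2862% + 8.25% = 10.5362%.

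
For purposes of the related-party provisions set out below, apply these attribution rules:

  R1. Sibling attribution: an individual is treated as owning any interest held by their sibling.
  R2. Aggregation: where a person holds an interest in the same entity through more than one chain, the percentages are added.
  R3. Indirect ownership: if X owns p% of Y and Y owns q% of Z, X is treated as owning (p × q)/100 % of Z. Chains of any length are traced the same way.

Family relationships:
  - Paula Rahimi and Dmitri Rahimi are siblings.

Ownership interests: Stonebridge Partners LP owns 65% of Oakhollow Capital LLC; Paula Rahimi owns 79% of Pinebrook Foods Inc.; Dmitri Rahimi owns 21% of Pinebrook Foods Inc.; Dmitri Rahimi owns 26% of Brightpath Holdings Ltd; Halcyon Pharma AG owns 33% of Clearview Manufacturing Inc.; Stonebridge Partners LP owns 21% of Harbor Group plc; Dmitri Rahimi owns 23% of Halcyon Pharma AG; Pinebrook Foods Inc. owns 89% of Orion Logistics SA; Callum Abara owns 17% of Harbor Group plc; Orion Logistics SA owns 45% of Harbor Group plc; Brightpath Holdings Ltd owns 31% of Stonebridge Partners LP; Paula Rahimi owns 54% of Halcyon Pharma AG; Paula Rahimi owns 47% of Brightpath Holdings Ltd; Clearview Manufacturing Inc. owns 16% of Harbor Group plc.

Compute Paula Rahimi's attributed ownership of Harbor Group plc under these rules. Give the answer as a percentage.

By sibling attribution (R1), Paula Rahimi is treated as also owning Dmitri Rahimi's interest in Brightpath Holdings Ltd, giving 47% + 26% = 73%.
By sibling attribution (R1), Paula Rahimi is treated as also owning Dmitri Rahimi's interest in Halcyon Pharma AG, giving 54% + 23% = 77%.
By sibling attribution (R1), Paula Rahimi is treated as also owning Dmitri Rahimi's interest in Pinebrook Foods Inc, giving 79% + 21% = 100%.
Chain via Brightpath Holdings Ltd → Stonebridge Partners LP (R3): 73% × 31% × 21% = 4.7523% of Harbor Group plc.
Chain via Halcyon Pharma AG → Clearview Manufacturing Inc. (R3): 77% × 33% × 16% = 4.0656% of Harbor Group plc.
Chain via Pinebrook Foods Inc. → Orion Logistics SA (R3): 100% × 89% × 45% = 40.05% of Harbor Group plc.
Aggregating (R2): 4.7523% + 4.0656% + 40.05% = 48.8679%.

48.8679%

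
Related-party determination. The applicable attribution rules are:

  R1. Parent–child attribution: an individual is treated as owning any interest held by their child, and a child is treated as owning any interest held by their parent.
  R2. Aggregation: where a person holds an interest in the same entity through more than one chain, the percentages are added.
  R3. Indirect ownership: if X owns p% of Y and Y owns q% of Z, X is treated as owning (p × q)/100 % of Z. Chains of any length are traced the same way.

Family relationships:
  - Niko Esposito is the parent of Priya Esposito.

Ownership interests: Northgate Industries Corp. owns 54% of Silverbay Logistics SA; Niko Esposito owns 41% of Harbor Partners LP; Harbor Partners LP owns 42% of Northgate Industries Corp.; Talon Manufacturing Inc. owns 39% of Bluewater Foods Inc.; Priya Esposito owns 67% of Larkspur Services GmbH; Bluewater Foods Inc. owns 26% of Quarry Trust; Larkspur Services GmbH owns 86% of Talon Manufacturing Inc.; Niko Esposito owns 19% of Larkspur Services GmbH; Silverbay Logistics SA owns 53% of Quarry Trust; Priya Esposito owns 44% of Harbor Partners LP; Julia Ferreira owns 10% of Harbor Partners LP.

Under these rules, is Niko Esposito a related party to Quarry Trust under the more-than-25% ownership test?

No

By parent–child attribution (R1), Niko Esposito is treated as also owning Priya Esposito's interest in Harbor Partners LP, giving 41% + 44% = 85%.
By parent–child attribution (R1), Niko Esposito is treated as also owning Priya Esposito's interest in Larkspur Services GmbH, giving 19% + 67% = 86%.
Chain via Harbor Partners LP → Northgate Industries Corp. → Silverbay Logistics SA (R3): 85% × 42% × 54% × 53% = 10.21734% of Quarry Trust.
Chain via Larkspur Services GmbH → Talon Manufacturing Inc. → Bluewater Foods Inc. (R3): 86% × 86% × 39% × 26% = 7.499544% of Quarry Trust.
Aggregating (R2): 10.21734% + 7.499544% = 17.716884%.
17.716884% does not exceed the 25% threshold, so Niko is not a related party to Quarry Trust.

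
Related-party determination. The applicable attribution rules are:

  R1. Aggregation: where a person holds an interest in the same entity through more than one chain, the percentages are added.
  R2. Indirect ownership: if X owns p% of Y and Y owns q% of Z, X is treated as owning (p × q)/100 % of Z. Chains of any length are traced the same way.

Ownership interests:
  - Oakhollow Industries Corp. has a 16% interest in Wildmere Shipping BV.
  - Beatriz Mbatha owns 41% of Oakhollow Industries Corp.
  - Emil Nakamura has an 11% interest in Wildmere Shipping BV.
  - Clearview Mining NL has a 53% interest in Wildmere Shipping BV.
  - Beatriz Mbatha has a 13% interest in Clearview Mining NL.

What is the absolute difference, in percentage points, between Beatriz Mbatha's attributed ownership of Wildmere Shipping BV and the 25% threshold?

Chain via Clearview Mining NL (R2): 13% × 53% = 6.89% of Wildmere Shipping BV.
Chain via Oakhollow Industries Corp. (R2): 41% × 16% = 6.56% of Wildmere Shipping BV.
Aggregating (R1): 6.89% + 6.56% = 13.45%.
13.45% falls short of the 25% threshold by 11.55 percentage points.

11.55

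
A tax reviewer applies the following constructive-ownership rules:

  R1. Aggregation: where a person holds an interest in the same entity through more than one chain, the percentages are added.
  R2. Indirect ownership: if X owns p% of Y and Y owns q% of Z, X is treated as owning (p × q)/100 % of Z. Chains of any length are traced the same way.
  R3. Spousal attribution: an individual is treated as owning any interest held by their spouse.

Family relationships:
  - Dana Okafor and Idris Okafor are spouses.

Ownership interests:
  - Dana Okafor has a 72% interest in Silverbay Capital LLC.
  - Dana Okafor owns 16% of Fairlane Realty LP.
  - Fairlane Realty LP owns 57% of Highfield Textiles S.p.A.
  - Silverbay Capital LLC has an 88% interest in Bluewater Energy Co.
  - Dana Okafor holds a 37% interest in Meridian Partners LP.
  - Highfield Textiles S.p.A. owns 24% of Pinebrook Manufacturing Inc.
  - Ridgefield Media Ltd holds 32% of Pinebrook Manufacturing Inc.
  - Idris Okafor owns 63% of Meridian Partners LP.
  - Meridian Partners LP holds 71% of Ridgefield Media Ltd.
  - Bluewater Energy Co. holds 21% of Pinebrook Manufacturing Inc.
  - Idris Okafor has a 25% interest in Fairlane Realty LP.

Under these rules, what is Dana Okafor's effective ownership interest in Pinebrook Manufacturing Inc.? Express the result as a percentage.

By spousal attribution (R3), Dana Okafor is treated as also owning Idris Okafor's interest in Meridian Partners LP, giving 37% + 63% = 100%.
By spousal attribution (R3), Dana Okafor is treated as also owning Idris Okafor's interest in Fairlane Realty LP, giving 16% + 25% = 41%.
Chain via Meridian Partners LP → Ridgefield Media Ltd (R2): 100% × 71% × 32% = 22.72% of Pinebrook Manufacturing Inc.
Chain via Fairlane Realty LP → Highfield Textiles S.p.A. (R2): 41% × 57% × 24% = 5.6088% of Pinebrook Manufacturing Inc.
Chain via Silverbay Capital LLC → Bluewater Energy Co. (R2): 72% × 88% × 21% = 13.3056% of Pinebrook Manufacturing Inc.
Aggregating (R1): 22.72% + 5.6088% + 13.3056% = 41.6344%.

41.6344%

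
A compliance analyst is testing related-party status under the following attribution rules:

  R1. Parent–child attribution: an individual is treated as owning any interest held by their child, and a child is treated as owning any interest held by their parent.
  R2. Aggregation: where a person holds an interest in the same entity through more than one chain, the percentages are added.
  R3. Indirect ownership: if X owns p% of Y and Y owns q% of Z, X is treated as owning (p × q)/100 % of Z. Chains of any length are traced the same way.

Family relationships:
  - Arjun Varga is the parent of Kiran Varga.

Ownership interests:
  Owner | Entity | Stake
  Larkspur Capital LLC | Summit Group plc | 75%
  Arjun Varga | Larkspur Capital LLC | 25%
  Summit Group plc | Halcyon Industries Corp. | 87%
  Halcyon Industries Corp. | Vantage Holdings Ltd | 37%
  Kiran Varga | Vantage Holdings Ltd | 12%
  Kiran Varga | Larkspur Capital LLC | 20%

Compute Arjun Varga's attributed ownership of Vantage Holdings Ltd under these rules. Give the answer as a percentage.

By parent–child attribution (R1), Arjun Varga is treated as also owning Kiran Varga's interest in Larkspur Capital LLC, giving 25% + 20% = 45%.
By parent–child attribution (R1), Arjun Varga is treated as owning Kiran Varga's 12% interest in Vantage Holdings Ltd.
Chain via Larkspur Capital LLC → Summit Group plc → Halcyon Industries Corp. (R3): 45% × 75% × 87% × 37% = 10.864125% of Vantage Holdings Ltd.
Direct interest in Vantage Holdings Ltd: 12%.
Aggregating (R2): 10.864125% + 12% = 22.864125%.

22.864125%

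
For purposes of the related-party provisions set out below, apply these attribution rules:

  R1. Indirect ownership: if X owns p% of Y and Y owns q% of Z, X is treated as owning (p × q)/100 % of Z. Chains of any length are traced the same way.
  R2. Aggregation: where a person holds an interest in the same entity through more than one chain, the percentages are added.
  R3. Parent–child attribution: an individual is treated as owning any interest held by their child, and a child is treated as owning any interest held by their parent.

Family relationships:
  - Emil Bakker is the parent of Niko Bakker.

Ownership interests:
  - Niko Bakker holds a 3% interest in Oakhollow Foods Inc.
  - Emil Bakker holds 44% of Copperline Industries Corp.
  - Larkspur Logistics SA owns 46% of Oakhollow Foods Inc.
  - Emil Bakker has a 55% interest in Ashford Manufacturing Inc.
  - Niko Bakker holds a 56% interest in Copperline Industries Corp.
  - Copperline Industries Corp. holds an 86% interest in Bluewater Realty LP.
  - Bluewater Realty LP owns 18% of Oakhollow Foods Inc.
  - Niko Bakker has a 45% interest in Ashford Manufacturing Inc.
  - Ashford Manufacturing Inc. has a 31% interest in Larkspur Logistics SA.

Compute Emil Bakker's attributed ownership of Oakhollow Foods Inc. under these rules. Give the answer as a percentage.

32.74%

By parent–child attribution (R3), Emil Bakker is treated as also owning Niko Bakker's interest in Copperline Industries Corp, giving 44% + 56% = 100%.
By parent–child attribution (R3), Emil Bakker is treated as also owning Niko Bakker's interest in Ashford Manufacturing Inc, giving 55% + 45% = 100%.
By parent–child attribution (R3), Emil Bakker is treated as owning Niko Bakker's 3% interest in Oakhollow Foods Inc.
Chain via Copperline Industries Corp. → Bluewater Realty LP (R1): 100% × 86% × 18% = 15.48% of Oakhollow Foods Inc.
Chain via Ashford Manufacturing Inc. → Larkspur Logistics SA (R1): 100% × 31% × 46% = 14.26% of Oakhollow Foods Inc.
Direct interest in Oakhollow Foods Inc: 3%.
Aggregating (R2): 15.48% + 14.26% + 3% = 32.74%.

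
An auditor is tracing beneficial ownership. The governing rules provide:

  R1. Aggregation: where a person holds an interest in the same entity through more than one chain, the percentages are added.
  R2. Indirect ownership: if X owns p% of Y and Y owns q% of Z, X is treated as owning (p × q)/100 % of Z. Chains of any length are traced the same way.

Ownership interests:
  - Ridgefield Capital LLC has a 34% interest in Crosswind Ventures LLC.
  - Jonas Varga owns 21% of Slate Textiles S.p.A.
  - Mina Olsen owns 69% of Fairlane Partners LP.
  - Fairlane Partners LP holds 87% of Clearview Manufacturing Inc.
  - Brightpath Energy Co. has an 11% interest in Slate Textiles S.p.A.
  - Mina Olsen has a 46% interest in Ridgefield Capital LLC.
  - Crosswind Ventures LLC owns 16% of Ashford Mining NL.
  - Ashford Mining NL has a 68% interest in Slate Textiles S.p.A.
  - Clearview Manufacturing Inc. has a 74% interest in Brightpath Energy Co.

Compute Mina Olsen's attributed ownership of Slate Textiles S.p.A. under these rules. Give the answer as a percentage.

Chain via Ridgefield Capital LLC → Crosswind Ventures LLC → Ashford Mining NL (R2): 46% × 34% × 16% × 68% = 1.701632% of Slate Textiles S.p.A.
Chain via Fairlane Partners LP → Clearview Manufacturing Inc. → Brightpath Energy Co. (R2): 69% × 87% × 74% × 11% = 4.886442% of Slate Textiles S.p.A.
Aggregating (R1): 1.701632% + 4.886442% = 6.588074%.

6.588074%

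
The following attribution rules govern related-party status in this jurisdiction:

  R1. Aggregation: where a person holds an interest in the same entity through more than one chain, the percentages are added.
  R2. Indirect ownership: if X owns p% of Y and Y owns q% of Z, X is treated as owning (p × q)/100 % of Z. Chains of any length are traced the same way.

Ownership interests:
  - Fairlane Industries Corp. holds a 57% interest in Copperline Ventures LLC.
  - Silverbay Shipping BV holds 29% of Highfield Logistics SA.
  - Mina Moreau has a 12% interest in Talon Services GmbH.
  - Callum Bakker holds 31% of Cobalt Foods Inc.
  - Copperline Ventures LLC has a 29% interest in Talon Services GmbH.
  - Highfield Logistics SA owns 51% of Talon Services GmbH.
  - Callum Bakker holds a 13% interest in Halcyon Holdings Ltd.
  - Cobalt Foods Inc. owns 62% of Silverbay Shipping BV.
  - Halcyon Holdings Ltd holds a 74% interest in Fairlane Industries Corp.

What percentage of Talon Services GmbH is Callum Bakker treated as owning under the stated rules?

4.432824%

Chain via Halcyon Holdings Ltd → Fairlane Industries Corp. → Copperline Ventures LLC (R2): 13% × 74% × 57% × 29% = 1.590186% of Talon Services GmbH.
Chain via Cobalt Foods Inc. → Silverbay Shipping BV → Highfield Logistics SA (R2): 31% × 62% × 29% × 51% = 2.842638% of Talon Services GmbH.
Aggregating (R1): 1.590186% + 2.842638% = 4.432824%.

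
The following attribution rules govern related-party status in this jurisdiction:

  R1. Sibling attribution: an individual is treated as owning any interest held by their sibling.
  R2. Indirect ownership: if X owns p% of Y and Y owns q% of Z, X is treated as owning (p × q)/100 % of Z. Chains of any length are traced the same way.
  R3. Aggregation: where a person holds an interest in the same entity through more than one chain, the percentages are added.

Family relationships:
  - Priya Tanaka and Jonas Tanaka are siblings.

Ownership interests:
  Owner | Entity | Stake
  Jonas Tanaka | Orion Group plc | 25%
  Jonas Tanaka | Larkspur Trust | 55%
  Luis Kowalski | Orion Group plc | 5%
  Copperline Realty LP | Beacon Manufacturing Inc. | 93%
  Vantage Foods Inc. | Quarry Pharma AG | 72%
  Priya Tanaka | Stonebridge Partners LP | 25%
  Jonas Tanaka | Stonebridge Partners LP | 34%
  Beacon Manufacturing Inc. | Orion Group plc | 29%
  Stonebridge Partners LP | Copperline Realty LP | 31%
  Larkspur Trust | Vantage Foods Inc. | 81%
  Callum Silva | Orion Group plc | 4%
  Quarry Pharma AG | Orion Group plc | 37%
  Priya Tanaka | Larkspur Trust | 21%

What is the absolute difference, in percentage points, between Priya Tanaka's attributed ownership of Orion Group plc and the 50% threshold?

3.667603

By sibling attribution (R1), Priya Tanaka is treated as also owning Jonas Tanaka's interest in Larkspur Trust, giving 21% + 55% = 76%.
By sibling attribution (R1), Priya Tanaka is treated as also owning Jonas Tanaka's interest in Stonebridge Partners LP, giving 25% + 34% = 59%.
By sibling attribution (R1), Priya Tanaka is treated as owning Jonas Tanaka's 25% interest in Orion Group plc.
Chain via Larkspur Trust → Vantage Foods Inc. → Quarry Pharma AG (R2): 76% × 81% × 72% × 37% = 16.399584% of Orion Group plc.
Chain via Stonebridge Partners LP → Copperline Realty LP → Beacon Manufacturing Inc. (R2): 59% × 31% × 93% × 29% = 4.932813% of Orion Group plc.
Direct interest in Orion Group plc: 25%.
Aggregating (R3): 16.399584% + 4.932813% + 25% = 46.332397%.
46.332397% falls short of the 50% threshold by 3.667603 percentage points.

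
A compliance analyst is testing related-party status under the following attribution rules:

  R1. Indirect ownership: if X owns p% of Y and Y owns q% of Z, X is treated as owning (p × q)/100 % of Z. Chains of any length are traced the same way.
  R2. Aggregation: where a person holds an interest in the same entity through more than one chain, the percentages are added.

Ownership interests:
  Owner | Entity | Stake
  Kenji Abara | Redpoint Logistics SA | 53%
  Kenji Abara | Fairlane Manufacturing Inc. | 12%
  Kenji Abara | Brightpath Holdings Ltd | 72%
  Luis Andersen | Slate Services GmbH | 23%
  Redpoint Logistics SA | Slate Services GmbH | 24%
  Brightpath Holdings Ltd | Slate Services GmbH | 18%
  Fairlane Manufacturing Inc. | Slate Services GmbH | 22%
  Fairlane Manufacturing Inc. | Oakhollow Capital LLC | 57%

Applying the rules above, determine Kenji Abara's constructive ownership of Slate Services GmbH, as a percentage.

Chain via Fairlane Manufacturing Inc. (R1): 12% × 22% = 2.64% of Slate Services GmbH.
Chain via Redpoint Logistics SA (R1): 53% × 24% = 12.72% of Slate Services GmbH.
Chain via Brightpath Holdings Ltd (R1): 72% × 18% = 12.96% of Slate Services GmbH.
Aggregating (R2): 2.64% + 12.72% + 12.96% = 28.32%.

28.32%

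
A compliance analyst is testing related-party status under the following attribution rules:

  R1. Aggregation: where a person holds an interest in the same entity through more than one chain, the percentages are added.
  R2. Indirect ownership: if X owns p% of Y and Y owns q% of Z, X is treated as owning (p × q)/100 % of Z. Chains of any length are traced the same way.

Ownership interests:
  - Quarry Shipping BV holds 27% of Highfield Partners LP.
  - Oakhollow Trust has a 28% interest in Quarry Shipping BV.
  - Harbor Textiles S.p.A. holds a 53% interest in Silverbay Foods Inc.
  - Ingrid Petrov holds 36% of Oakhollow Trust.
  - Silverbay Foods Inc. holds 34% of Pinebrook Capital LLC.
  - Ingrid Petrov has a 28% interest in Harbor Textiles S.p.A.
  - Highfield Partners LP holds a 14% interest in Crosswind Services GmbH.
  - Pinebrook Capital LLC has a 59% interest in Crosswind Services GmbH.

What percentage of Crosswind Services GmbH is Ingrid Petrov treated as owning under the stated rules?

Chain via Oakhollow Trust → Quarry Shipping BV → Highfield Partners LP (R2): 36% × 28% × 27% × 14% = 0.381024% of Crosswind Services GmbH.
Chain via Harbor Textiles S.p.A. → Silverbay Foods Inc. → Pinebrook Capital LLC (R2): 28% × 53% × 34% × 59% = 2.976904% of Crosswind Services GmbH.
Aggregating (R1): 0.381024% + 2.976904% = 3.357928%.

3.357928%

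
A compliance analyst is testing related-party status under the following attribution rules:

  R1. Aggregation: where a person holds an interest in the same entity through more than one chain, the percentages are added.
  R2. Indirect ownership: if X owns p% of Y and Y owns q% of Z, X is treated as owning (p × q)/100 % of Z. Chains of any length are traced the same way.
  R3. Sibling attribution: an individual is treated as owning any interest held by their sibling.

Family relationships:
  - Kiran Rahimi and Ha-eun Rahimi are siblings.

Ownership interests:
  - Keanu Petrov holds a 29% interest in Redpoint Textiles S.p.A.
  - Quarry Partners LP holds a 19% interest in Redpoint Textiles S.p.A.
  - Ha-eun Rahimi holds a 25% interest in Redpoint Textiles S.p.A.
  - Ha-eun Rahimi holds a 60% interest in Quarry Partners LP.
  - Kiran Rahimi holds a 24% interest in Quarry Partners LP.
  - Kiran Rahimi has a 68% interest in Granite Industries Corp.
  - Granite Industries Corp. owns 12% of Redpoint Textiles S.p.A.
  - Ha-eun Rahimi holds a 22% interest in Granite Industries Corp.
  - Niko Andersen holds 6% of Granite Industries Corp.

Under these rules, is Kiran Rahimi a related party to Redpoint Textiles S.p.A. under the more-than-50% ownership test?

Yes

By sibling attribution (R3), Kiran Rahimi is treated as also owning Ha-eun Rahimi's interest in Granite Industries Corp, giving 68% + 22% = 90%.
By sibling attribution (R3), Kiran Rahimi is treated as also owning Ha-eun Rahimi's interest in Quarry Partners LP, giving 24% + 60% = 84%.
By sibling attribution (R3), Kiran Rahimi is treated as owning Ha-eun Rahimi's 25% interest in Redpoint Textiles S.p.A.
Chain via Granite Industries Corp. (R2): 90% × 12% = 10.8% of Redpoint Textiles S.p.A.
Chain via Quarry Partners LP (R2): 84% × 19% = 15.96% of Redpoint Textiles S.p.A.
Direct interest in Redpoint Textiles S.p.A: 25%.
Aggregating (R1): 10.8% + 15.96% + 25% = 51.76%.
51.76% exceeds the 50% threshold, so Kiran is a related party to Redpoint Textiles S.p.A.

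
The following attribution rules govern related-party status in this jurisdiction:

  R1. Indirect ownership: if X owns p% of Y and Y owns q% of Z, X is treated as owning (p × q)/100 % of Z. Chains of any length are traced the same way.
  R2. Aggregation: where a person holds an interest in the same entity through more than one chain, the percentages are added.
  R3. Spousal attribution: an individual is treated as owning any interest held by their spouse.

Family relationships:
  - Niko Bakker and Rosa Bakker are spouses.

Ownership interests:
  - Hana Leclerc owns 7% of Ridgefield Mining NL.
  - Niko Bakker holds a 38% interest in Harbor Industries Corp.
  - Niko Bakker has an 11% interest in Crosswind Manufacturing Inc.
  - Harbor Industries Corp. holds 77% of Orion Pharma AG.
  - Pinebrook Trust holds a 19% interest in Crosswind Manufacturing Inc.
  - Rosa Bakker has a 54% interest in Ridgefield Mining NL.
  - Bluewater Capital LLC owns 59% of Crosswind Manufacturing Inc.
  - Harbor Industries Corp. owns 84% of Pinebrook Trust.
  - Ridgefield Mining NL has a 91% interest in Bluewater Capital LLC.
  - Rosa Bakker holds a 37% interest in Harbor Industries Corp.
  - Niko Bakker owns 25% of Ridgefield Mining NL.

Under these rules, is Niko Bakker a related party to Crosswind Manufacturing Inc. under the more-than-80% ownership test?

No

By spousal attribution (R3), Niko Bakker is treated as also owning Rosa Bakker's interest in Harbor Industries Corp, giving 38% + 37% = 75%.
By spousal attribution (R3), Niko Bakker is treated as also owning Rosa Bakker's interest in Ridgefield Mining NL, giving 25% + 54% = 79%.
Chain via Harbor Industries Corp. → Pinebrook Trust (R1): 75% × 84% × 19% = 11.97% of Crosswind Manufacturing Inc.
Chain via Ridgefield Mining NL → Bluewater Capital LLC (R1): 79% × 91% × 59% = 42.4151% of Crosswind Manufacturing Inc.
Direct interest in Crosswind Manufacturing Inc: 11%.
Aggregating (R2): 11.97% + 42.4151% + 11% = 65.3851%.
65.3851% does not exceed the 80% threshold, so Niko is not a related party to Crosswind Manufacturing Inc.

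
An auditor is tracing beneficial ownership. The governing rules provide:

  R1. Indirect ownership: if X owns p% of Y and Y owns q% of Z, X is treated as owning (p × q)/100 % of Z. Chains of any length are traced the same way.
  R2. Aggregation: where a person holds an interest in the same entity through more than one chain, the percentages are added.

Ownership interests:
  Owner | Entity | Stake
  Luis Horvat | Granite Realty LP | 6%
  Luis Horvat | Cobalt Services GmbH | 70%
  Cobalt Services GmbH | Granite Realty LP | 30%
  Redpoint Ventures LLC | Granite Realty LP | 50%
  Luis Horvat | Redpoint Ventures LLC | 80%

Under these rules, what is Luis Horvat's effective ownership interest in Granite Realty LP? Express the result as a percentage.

67%

Chain via Cobalt Services GmbH (R1): 70% × 30% = 21% of Granite Realty LP.
Chain via Redpoint Ventures LLC (R1): 80% × 50% = 40% of Granite Realty LP.
Direct interest in Granite Realty LP: 6%.
Aggregating (R2): 21% + 40% + 6% = 67%.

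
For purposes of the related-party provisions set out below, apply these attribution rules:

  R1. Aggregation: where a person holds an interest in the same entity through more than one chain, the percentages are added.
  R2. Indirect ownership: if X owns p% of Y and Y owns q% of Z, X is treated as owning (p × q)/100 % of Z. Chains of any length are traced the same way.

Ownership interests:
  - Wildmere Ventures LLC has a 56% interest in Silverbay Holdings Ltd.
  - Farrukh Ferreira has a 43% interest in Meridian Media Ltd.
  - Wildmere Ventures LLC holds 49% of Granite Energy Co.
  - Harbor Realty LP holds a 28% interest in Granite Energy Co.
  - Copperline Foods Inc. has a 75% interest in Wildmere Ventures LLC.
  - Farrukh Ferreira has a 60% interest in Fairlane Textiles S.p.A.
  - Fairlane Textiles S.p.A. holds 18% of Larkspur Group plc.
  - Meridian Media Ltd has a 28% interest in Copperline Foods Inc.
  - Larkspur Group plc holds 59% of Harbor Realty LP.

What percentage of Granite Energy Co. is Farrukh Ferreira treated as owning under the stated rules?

Chain via Meridian Media Ltd → Copperline Foods Inc. → Wildmere Ventures LLC (R2): 43% × 28% × 75% × 49% = 4.4247% of Granite Energy Co.
Chain via Fairlane Textiles S.p.A. → Larkspur Group plc → Harbor Realty LP (R2): 60% × 18% × 59% × 28% = 1.78416% of Granite Energy Co.
Aggregating (R1): 4.4247% + 1.78416% = 6.20886%.

6.20886%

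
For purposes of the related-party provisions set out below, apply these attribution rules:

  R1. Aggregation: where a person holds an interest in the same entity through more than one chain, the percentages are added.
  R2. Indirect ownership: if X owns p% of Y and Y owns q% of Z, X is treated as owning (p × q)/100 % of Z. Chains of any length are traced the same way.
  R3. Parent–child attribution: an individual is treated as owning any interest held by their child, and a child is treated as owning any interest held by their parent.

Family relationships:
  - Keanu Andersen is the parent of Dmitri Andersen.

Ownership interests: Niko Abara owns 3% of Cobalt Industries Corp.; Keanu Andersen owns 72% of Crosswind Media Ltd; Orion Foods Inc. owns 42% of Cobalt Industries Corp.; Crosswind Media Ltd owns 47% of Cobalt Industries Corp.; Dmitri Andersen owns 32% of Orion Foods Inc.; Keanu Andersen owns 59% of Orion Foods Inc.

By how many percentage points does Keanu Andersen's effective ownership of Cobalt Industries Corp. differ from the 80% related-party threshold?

7.94

By parent–child attribution (R3), Keanu Andersen is treated as also owning Dmitri Andersen's interest in Orion Foods Inc, giving 59% + 32% = 91%.
Chain via Orion Foods Inc. (R2): 91% × 42% = 38.22% of Cobalt Industries Corp.
Chain via Crosswind Media Ltd (R2): 72% × 47% = 33.84% of Cobalt Industries Corp.
Aggregating (R1): 38.22% + 33.84% = 72.06%.
72.06% falls short of the 80% threshold by 7.94 percentage points.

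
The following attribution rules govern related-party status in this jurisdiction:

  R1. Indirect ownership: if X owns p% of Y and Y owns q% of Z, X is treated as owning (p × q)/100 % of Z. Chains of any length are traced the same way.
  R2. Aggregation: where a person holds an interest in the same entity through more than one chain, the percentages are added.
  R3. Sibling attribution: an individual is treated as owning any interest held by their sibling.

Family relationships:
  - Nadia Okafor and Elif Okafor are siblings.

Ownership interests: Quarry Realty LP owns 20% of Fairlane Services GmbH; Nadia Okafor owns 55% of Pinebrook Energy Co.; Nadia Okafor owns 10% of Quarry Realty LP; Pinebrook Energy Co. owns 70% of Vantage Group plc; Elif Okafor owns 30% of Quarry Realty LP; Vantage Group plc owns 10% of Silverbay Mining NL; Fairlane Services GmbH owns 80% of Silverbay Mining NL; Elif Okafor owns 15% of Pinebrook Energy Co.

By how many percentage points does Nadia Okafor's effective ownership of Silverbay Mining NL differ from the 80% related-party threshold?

By sibling attribution (R3), Nadia Okafor is treated as also owning Elif Okafor's interest in Pinebrook Energy Co, giving 55% + 15% = 70%.
By sibling attribution (R3), Nadia Okafor is treated as also owning Elif Okafor's interest in Quarry Realty LP, giving 10% + 30% = 40%.
Chain via Pinebrook Energy Co. → Vantage Group plc (R1): 70% × 70% × 10% = 4.9% of Silverbay Mining NL.
Chain via Quarry Realty LP → Fairlane Services GmbH (R1): 40% × 20% × 80% = 6.4% of Silverbay Mining NL.
Aggregating (R2): 4.9% + 6.4% = 11.3%.
11.3% falls short of the 80% threshold by 68.7 percentage points.

68.7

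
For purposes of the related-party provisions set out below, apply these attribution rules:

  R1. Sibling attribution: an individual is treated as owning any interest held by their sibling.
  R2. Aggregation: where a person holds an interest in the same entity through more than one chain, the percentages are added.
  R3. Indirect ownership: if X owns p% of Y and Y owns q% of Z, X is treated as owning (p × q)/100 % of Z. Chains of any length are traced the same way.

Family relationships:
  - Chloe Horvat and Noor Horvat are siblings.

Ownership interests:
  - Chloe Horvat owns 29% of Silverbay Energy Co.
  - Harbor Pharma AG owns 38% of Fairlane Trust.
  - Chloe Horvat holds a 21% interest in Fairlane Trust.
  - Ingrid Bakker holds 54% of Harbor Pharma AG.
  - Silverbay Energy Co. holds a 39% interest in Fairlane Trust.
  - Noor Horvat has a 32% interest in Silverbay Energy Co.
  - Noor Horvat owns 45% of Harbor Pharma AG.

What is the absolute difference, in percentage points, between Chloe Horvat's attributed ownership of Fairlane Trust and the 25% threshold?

36.89

By sibling attribution (R1), Chloe Horvat is treated as also owning Noor Horvat's interest in Silverbay Energy Co, giving 29% + 32% = 61%.
By sibling attribution (R1), Chloe Horvat is treated as owning Noor Horvat's 45% interest in Harbor Pharma AG.
Chain via Silverbay Energy Co. (R3): 61% × 39% = 23.79% of Fairlane Trust.
Direct interest in Fairlane Trust: 21%.
Chain via Harbor Pharma AG (R3): 45% × 38% = 17.1% of Fairlane Trust.
Aggregating (R2): 23.79% + 21% + 17.1% = 61.89%.
61.89% exceeds the 25% threshold by 36.89 percentage points.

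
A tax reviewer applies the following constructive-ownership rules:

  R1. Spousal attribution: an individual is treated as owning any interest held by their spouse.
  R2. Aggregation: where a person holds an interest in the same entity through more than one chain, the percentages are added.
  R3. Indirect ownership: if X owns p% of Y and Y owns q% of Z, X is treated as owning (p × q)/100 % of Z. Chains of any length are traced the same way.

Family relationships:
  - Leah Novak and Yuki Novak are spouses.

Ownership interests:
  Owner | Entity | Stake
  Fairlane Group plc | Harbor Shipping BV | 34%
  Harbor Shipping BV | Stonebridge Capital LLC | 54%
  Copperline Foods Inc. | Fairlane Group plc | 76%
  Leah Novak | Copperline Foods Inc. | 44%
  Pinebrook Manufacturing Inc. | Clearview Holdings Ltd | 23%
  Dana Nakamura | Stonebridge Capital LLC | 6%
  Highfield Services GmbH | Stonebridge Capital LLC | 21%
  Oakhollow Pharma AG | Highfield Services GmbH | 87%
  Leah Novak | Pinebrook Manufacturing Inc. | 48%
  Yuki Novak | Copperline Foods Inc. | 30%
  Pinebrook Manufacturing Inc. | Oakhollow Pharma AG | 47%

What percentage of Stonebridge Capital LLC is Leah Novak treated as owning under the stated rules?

By spousal attribution (R1), Leah Novak is treated as also owning Yuki Novak's interest in Copperline Foods Inc, giving 44% + 30% = 74%.
Chain via Pinebrook Manufacturing Inc. → Oakhollow Pharma AG → Highfield Services GmbH (R3): 48% × 47% × 87% × 21% = 4.121712% of Stonebridge Capital LLC.
Chain via Copperline Foods Inc. → Fairlane Group plc → Harbor Shipping BV (R3): 74% × 76% × 34% × 54% = 10.325664% of Stonebridge Capital LLC.
Aggregating (R2): 4.121712% + 10.325664% = 14.447376%.

14.447376%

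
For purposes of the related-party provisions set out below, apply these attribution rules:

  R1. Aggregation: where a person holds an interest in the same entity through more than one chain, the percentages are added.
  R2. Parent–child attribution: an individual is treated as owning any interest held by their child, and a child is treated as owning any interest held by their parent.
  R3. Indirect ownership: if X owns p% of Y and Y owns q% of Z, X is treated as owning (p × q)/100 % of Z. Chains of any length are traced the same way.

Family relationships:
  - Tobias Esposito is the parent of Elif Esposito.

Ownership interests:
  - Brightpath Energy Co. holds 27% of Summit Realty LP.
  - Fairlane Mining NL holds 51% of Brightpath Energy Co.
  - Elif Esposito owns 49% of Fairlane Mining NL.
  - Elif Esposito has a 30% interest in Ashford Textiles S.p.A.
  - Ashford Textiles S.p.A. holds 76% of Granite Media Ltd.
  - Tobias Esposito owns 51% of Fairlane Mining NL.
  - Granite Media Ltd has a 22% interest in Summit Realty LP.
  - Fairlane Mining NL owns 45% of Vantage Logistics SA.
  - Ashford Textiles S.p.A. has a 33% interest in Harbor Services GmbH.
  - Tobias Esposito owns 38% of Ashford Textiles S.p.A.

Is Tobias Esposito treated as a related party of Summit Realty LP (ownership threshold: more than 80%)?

No

By parent–child attribution (R2), Tobias Esposito is treated as also owning Elif Esposito's interest in Fairlane Mining NL, giving 51% + 49% = 100%.
By parent–child attribution (R2), Tobias Esposito is treated as also owning Elif Esposito's interest in Ashford Textiles S.p.A, giving 38% + 30% = 68%.
Chain via Fairlane Mining NL → Brightpath Energy Co. (R3): 100% × 51% × 27% = 13.77% of Summit Realty LP.
Chain via Ashford Textiles S.p.A. → Granite Media Ltd (R3): 68% × 76% × 22% = 11.3696% of Summit Realty LP.
Aggregating (R1): 13.77% + 11.3696% = 25.1396%.
25.1396% does not exceed the 80% threshold, so Tobias is not a related party to Summit Realty LP.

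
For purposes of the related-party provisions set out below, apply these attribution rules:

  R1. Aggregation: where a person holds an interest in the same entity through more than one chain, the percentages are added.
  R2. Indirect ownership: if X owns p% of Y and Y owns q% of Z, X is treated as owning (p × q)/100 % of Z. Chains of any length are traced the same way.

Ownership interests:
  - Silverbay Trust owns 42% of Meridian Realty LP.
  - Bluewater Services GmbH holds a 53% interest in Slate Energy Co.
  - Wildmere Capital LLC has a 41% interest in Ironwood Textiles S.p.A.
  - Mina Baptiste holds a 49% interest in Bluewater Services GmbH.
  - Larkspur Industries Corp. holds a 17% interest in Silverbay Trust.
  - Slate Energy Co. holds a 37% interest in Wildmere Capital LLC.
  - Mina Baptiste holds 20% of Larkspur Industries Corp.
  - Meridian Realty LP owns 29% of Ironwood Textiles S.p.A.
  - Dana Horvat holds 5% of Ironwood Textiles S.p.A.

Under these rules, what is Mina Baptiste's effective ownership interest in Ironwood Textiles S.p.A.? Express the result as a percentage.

Chain via Larkspur Industries Corp. → Silverbay Trust → Meridian Realty LP (R2): 20% × 17% × 42% × 29% = 0.41412% of Ironwood Textiles S.p.A.
Chain via Bluewater Services GmbH → Slate Energy Co. → Wildmere Capital LLC (R2): 49% × 53% × 37% × 41% = 3.939649% of Ironwood Textiles S.p.A.
Aggregating (R1): 0.41412% + 3.939649% = 4.353769%.

4.353769%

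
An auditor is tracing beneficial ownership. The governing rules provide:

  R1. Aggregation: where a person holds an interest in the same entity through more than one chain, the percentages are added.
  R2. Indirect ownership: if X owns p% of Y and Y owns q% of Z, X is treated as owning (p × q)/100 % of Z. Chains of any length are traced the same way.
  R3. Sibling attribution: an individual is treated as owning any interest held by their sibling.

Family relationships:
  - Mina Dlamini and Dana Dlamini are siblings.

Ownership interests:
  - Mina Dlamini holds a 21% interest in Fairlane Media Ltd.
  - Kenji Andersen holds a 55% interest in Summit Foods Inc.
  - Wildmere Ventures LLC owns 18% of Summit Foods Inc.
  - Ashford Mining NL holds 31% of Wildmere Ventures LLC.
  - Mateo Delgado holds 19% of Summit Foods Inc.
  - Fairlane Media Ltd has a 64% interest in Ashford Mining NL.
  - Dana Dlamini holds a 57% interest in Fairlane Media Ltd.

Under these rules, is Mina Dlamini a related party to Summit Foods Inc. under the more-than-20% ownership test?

No

By sibling attribution (R3), Mina Dlamini is treated as also owning Dana Dlamini's interest in Fairlane Media Ltd, giving 21% + 57% = 78%.
Chain via Fairlane Media Ltd → Ashford Mining NL → Wildmere Ventures LLC (R2): 78% × 64% × 31% × 18% = 2.785536% of Summit Foods Inc.
2.785536% does not exceed the 20% threshold, so Mina is not a related party to Summit Foods Inc.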